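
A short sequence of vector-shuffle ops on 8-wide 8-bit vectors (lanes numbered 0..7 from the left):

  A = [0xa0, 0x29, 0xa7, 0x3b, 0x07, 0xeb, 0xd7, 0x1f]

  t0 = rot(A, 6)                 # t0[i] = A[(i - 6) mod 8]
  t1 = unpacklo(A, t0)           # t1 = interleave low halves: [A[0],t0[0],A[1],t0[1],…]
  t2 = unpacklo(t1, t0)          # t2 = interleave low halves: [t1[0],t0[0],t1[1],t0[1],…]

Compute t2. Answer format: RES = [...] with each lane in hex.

→ t0 |a7|3b|07|eb|d7|1f|a0|29|
→ t1 |a0|a7|29|3b|a7|07|3b|eb|
→ t2 |a0|a7|a7|3b|29|07|3b|eb|

RES = [0xa0, 0xa7, 0xa7, 0x3b, 0x29, 0x07, 0x3b, 0xeb]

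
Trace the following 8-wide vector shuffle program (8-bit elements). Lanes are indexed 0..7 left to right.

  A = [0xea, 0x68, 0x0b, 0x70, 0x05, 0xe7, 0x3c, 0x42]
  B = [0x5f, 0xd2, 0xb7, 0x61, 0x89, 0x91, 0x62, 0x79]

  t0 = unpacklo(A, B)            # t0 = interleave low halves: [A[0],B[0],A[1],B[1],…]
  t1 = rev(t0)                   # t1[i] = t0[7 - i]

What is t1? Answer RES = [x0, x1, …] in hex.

RES = [ 0x61  0x70  0xb7  0x0b  0xd2  0x68  0x5f  0xea ]

→ t0 |ea|5f|68|d2|0b|b7|70|61|
→ t1 |61|70|b7|0b|d2|68|5f|ea|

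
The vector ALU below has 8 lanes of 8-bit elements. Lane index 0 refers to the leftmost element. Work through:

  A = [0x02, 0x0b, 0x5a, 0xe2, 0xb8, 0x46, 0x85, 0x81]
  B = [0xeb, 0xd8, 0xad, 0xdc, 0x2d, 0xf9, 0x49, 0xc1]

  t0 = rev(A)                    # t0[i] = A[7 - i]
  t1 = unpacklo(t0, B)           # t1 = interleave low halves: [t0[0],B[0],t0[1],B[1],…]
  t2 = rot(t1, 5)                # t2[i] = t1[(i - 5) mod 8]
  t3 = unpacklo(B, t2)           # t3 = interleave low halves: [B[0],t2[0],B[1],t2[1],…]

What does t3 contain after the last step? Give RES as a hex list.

→ t0 |81|85|46|b8|e2|5a|0b|02|
→ t1 |81|eb|85|d8|46|ad|b8|dc|
→ t2 |d8|46|ad|b8|dc|81|eb|85|
→ t3 |eb|d8|d8|46|ad|ad|dc|b8|

RES = [ 0xeb  0xd8  0xd8  0x46  0xad  0xad  0xdc  0xb8 ]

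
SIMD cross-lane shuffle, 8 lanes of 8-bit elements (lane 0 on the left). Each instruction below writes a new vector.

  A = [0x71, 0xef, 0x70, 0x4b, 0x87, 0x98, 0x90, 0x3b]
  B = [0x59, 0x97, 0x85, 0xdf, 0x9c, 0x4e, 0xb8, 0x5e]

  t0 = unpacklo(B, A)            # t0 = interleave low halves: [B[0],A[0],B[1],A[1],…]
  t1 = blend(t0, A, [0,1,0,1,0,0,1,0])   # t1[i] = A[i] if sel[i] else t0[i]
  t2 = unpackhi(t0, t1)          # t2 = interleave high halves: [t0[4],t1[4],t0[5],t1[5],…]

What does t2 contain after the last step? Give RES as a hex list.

t0 = [0x59, 0x71, 0x97, 0xef, 0x85, 0x70, 0xdf, 0x4b]
t1 = [0x59, 0xef, 0x97, 0x4b, 0x85, 0x70, 0x90, 0x4b]
t2 = [0x85, 0x85, 0x70, 0x70, 0xdf, 0x90, 0x4b, 0x4b]

RES = [ 0x85  0x85  0x70  0x70  0xdf  0x90  0x4b  0x4b ]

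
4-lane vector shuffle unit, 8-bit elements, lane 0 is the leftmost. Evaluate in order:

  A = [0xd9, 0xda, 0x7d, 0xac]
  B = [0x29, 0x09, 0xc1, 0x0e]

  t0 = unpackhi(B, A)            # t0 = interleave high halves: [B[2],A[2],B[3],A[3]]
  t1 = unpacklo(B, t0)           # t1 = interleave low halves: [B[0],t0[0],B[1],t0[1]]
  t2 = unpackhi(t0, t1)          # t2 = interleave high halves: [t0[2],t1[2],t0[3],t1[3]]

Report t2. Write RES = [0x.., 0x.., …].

t0 = [0xc1, 0x7d, 0x0e, 0xac]
t1 = [0x29, 0xc1, 0x09, 0x7d]
t2 = [0x0e, 0x09, 0xac, 0x7d]

RES = [ 0x0e  0x09  0xac  0x7d ]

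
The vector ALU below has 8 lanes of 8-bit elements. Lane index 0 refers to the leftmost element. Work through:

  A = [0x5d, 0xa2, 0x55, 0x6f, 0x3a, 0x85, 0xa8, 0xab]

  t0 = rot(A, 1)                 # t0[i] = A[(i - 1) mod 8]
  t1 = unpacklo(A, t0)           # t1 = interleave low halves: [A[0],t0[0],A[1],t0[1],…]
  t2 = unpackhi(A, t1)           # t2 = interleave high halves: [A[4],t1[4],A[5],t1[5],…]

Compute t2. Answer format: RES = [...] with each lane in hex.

  t0: ab 5d a2 55 6f 3a 85 a8
  t1: 5d ab a2 5d 55 a2 6f 55
  t2: 3a 55 85 a2 a8 6f ab 55

RES = [ 0x3a  0x55  0x85  0xa2  0xa8  0x6f  0xab  0x55 ]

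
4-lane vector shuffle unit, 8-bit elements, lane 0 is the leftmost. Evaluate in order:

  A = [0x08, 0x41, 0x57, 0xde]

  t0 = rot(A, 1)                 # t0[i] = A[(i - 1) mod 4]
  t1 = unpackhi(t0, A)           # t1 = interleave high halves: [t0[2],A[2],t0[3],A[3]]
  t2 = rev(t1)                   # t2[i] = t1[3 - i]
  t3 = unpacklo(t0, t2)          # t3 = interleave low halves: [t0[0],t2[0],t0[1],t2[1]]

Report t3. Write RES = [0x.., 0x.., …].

  t0: de 08 41 57
  t1: 41 57 57 de
  t2: de 57 57 41
  t3: de de 08 57

RES = [0xde, 0xde, 0x08, 0x57]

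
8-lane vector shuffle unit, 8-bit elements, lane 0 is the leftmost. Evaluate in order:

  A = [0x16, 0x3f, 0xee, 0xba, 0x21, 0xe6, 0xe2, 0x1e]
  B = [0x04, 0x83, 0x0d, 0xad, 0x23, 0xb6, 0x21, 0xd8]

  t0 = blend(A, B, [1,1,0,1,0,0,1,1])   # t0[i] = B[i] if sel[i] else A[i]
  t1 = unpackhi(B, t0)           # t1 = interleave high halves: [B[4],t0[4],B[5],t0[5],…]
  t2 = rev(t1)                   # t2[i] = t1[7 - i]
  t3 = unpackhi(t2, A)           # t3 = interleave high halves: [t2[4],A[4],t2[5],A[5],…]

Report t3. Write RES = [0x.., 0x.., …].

RES = [ 0xe6  0x21  0xb6  0xe6  0x21  0xe2  0x23  0x1e ]

t0 = [0x04, 0x83, 0xee, 0xad, 0x21, 0xe6, 0x21, 0xd8]
t1 = [0x23, 0x21, 0xb6, 0xe6, 0x21, 0x21, 0xd8, 0xd8]
t2 = [0xd8, 0xd8, 0x21, 0x21, 0xe6, 0xb6, 0x21, 0x23]
t3 = [0xe6, 0x21, 0xb6, 0xe6, 0x21, 0xe2, 0x23, 0x1e]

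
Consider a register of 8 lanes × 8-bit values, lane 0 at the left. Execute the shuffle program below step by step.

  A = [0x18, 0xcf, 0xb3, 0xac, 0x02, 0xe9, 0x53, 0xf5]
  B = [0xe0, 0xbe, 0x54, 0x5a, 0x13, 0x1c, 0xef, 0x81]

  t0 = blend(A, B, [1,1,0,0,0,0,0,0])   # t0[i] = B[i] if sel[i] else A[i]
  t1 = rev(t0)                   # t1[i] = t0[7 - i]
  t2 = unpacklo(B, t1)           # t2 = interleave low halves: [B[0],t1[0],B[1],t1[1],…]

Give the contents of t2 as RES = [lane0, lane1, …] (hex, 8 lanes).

t0 = [0xe0, 0xbe, 0xb3, 0xac, 0x02, 0xe9, 0x53, 0xf5]
t1 = [0xf5, 0x53, 0xe9, 0x02, 0xac, 0xb3, 0xbe, 0xe0]
t2 = [0xe0, 0xf5, 0xbe, 0x53, 0x54, 0xe9, 0x5a, 0x02]

RES = [0xe0, 0xf5, 0xbe, 0x53, 0x54, 0xe9, 0x5a, 0x02]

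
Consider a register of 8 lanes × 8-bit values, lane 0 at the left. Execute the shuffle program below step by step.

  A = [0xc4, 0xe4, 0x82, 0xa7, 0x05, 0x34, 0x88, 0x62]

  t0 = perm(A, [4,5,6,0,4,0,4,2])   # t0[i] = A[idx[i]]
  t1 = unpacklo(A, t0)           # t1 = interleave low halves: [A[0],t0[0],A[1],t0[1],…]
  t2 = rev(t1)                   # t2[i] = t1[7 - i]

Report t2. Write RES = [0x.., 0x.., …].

RES = [0xc4, 0xa7, 0x88, 0x82, 0x34, 0xe4, 0x05, 0xc4]

→ t0 |05|34|88|c4|05|c4|05|82|
→ t1 |c4|05|e4|34|82|88|a7|c4|
→ t2 |c4|a7|88|82|34|e4|05|c4|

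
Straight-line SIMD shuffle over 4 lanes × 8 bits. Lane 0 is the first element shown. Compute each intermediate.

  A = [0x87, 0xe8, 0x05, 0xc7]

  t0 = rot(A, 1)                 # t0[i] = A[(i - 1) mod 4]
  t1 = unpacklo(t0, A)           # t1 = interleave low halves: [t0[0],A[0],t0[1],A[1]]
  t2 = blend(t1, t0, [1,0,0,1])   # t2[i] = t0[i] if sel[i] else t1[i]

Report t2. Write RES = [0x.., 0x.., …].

RES = [ 0xc7  0x87  0x87  0x05 ]

→ t0 |c7|87|e8|05|
→ t1 |c7|87|87|e8|
→ t2 |c7|87|87|05|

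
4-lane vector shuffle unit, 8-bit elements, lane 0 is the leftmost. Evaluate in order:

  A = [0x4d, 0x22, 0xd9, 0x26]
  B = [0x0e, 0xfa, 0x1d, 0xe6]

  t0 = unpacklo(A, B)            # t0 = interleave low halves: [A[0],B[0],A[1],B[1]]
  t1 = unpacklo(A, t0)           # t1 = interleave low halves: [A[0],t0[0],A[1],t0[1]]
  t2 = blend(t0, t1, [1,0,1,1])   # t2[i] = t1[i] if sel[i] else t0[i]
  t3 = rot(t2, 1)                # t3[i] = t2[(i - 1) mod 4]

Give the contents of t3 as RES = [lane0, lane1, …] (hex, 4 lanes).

RES = [0x0e, 0x4d, 0x0e, 0x22]

t0 = [0x4d, 0x0e, 0x22, 0xfa]
t1 = [0x4d, 0x4d, 0x22, 0x0e]
t2 = [0x4d, 0x0e, 0x22, 0x0e]
t3 = [0x0e, 0x4d, 0x0e, 0x22]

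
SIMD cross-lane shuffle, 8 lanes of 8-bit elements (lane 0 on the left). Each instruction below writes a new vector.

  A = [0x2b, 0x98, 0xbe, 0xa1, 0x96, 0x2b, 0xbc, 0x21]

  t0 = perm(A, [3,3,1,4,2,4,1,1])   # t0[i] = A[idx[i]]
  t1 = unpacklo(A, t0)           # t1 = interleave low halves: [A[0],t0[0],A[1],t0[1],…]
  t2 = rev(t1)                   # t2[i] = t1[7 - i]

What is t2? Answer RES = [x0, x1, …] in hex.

RES = [ 0x96  0xa1  0x98  0xbe  0xa1  0x98  0xa1  0x2b ]

  t0: a1 a1 98 96 be 96 98 98
  t1: 2b a1 98 a1 be 98 a1 96
  t2: 96 a1 98 be a1 98 a1 2b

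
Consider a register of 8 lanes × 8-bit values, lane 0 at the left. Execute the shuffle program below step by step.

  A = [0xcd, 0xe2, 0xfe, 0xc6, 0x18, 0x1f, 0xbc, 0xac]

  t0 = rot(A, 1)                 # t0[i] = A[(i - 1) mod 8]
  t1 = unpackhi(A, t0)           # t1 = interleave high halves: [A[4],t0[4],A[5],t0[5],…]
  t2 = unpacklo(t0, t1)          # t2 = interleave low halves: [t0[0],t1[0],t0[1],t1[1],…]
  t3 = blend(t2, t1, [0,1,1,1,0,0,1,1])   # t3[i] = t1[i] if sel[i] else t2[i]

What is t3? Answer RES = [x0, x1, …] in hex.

RES = [ 0xac  0xc6  0x1f  0x18  0xe2  0x1f  0xac  0xbc ]

t0 = [0xac, 0xcd, 0xe2, 0xfe, 0xc6, 0x18, 0x1f, 0xbc]
t1 = [0x18, 0xc6, 0x1f, 0x18, 0xbc, 0x1f, 0xac, 0xbc]
t2 = [0xac, 0x18, 0xcd, 0xc6, 0xe2, 0x1f, 0xfe, 0x18]
t3 = [0xac, 0xc6, 0x1f, 0x18, 0xe2, 0x1f, 0xac, 0xbc]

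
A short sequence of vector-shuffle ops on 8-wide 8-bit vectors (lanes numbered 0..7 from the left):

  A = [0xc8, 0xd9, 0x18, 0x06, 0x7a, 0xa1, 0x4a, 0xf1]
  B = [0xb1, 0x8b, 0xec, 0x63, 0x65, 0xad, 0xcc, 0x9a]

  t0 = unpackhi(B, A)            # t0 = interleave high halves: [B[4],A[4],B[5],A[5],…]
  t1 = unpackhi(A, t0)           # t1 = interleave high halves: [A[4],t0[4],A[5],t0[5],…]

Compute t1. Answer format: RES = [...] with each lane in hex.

RES = [0x7a, 0xcc, 0xa1, 0x4a, 0x4a, 0x9a, 0xf1, 0xf1]

→ t0 |65|7a|ad|a1|cc|4a|9a|f1|
→ t1 |7a|cc|a1|4a|4a|9a|f1|f1|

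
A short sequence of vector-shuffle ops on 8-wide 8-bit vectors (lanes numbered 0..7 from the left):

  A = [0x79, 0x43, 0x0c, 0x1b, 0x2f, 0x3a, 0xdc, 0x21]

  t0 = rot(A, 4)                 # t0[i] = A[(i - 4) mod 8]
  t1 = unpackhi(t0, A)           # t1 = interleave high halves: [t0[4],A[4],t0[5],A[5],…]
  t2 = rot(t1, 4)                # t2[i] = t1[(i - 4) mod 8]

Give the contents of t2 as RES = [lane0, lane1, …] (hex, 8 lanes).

→ t0 |2f|3a|dc|21|79|43|0c|1b|
→ t1 |79|2f|43|3a|0c|dc|1b|21|
→ t2 |0c|dc|1b|21|79|2f|43|3a|

RES = [0x0c, 0xdc, 0x1b, 0x21, 0x79, 0x2f, 0x43, 0x3a]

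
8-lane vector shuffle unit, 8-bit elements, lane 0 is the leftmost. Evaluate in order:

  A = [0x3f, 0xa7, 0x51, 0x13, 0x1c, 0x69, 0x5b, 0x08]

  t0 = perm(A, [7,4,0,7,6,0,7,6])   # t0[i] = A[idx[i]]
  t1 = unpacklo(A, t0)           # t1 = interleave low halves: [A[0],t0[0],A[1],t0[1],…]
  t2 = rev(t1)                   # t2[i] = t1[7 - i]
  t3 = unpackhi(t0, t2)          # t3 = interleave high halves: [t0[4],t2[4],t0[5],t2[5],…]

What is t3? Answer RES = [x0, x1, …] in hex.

→ t0 |08|1c|3f|08|5b|3f|08|5b|
→ t1 |3f|08|a7|1c|51|3f|13|08|
→ t2 |08|13|3f|51|1c|a7|08|3f|
→ t3 |5b|1c|3f|a7|08|08|5b|3f|

RES = [ 0x5b  0x1c  0x3f  0xa7  0x08  0x08  0x5b  0x3f ]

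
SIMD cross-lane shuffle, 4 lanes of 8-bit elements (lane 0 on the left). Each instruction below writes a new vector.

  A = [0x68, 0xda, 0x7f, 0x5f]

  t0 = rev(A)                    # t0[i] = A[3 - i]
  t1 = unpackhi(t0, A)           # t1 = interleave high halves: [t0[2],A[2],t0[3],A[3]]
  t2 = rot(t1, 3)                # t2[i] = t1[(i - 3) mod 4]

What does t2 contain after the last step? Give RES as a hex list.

RES = [0x7f, 0x68, 0x5f, 0xda]

  t0: 5f 7f da 68
  t1: da 7f 68 5f
  t2: 7f 68 5f da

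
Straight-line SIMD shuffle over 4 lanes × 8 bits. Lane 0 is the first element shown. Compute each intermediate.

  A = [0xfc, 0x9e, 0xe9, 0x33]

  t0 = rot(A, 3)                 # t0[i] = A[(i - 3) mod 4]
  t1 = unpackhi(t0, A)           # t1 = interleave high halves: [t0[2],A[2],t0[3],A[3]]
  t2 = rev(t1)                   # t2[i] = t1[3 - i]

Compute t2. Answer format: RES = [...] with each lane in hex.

  t0: 9e e9 33 fc
  t1: 33 e9 fc 33
  t2: 33 fc e9 33

RES = [ 0x33  0xfc  0xe9  0x33 ]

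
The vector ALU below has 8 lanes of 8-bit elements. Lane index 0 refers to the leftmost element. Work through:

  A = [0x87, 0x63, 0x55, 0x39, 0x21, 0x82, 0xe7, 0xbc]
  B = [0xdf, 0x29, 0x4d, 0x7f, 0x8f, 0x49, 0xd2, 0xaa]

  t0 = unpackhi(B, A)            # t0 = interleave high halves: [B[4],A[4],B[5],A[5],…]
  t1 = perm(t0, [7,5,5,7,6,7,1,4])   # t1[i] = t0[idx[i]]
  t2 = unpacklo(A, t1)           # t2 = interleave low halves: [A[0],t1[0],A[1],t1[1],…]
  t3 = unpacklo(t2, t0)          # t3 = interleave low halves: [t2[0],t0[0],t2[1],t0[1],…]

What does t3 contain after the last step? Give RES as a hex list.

RES = [ 0x87  0x8f  0xbc  0x21  0x63  0x49  0xe7  0x82 ]

t0 = [0x8f, 0x21, 0x49, 0x82, 0xd2, 0xe7, 0xaa, 0xbc]
t1 = [0xbc, 0xe7, 0xe7, 0xbc, 0xaa, 0xbc, 0x21, 0xd2]
t2 = [0x87, 0xbc, 0x63, 0xe7, 0x55, 0xe7, 0x39, 0xbc]
t3 = [0x87, 0x8f, 0xbc, 0x21, 0x63, 0x49, 0xe7, 0x82]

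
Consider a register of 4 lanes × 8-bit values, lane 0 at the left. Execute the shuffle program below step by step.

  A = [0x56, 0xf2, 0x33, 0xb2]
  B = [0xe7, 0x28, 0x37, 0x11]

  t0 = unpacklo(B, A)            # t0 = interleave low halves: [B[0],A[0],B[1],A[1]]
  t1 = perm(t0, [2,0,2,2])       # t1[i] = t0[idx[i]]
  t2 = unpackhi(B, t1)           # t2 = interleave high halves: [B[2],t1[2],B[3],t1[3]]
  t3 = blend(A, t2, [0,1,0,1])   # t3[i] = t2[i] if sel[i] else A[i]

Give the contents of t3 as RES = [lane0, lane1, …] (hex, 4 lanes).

→ t0 |e7|56|28|f2|
→ t1 |28|e7|28|28|
→ t2 |37|28|11|28|
→ t3 |56|28|33|28|

RES = [0x56, 0x28, 0x33, 0x28]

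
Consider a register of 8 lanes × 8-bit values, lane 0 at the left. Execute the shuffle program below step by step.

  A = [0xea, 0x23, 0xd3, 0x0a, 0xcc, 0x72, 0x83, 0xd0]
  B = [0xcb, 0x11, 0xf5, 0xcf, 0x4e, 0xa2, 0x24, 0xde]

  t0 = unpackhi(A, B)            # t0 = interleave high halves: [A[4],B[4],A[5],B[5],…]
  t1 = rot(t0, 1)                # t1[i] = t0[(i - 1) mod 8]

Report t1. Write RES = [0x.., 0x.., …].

RES = [ 0xde  0xcc  0x4e  0x72  0xa2  0x83  0x24  0xd0 ]

  t0: cc 4e 72 a2 83 24 d0 de
  t1: de cc 4e 72 a2 83 24 d0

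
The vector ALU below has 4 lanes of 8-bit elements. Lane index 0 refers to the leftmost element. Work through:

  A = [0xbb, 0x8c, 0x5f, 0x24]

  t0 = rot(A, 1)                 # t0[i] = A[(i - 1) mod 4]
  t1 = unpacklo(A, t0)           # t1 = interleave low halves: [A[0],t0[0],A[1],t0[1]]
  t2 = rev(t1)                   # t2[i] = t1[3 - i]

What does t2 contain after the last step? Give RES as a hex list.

RES = [0xbb, 0x8c, 0x24, 0xbb]

→ t0 |24|bb|8c|5f|
→ t1 |bb|24|8c|bb|
→ t2 |bb|8c|24|bb|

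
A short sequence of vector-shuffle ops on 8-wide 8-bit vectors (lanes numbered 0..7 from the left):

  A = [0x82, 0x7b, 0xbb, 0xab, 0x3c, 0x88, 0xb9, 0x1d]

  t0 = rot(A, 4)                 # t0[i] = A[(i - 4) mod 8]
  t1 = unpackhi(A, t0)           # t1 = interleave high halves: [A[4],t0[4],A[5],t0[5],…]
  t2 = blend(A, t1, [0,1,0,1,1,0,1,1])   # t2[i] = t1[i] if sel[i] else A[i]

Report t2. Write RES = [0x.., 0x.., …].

RES = [0x82, 0x82, 0xbb, 0x7b, 0xb9, 0x88, 0x1d, 0xab]

t0 = [0x3c, 0x88, 0xb9, 0x1d, 0x82, 0x7b, 0xbb, 0xab]
t1 = [0x3c, 0x82, 0x88, 0x7b, 0xb9, 0xbb, 0x1d, 0xab]
t2 = [0x82, 0x82, 0xbb, 0x7b, 0xb9, 0x88, 0x1d, 0xab]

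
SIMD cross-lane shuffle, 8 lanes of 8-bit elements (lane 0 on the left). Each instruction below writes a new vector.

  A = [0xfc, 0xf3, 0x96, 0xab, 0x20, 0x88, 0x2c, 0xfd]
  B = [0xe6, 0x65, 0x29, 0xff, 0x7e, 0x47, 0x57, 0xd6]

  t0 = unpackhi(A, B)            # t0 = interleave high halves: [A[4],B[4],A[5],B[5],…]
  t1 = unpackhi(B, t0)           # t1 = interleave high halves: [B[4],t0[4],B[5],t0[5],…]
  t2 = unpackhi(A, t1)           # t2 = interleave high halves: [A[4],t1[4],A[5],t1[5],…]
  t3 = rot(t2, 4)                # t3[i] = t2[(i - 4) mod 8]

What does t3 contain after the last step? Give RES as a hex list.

  t0: 20 7e 88 47 2c 57 fd d6
  t1: 7e 2c 47 57 57 fd d6 d6
  t2: 20 57 88 fd 2c d6 fd d6
  t3: 2c d6 fd d6 20 57 88 fd

RES = [ 0x2c  0xd6  0xfd  0xd6  0x20  0x57  0x88  0xfd ]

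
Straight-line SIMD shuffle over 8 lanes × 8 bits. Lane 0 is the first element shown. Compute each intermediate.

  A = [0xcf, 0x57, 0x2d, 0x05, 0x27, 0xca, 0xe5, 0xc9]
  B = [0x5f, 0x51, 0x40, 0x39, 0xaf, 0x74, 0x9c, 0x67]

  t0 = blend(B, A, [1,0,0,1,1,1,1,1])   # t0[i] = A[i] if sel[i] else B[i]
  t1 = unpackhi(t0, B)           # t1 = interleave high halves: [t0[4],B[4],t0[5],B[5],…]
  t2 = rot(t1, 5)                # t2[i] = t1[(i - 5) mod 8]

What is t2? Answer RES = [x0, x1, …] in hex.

  t0: cf 51 40 05 27 ca e5 c9
  t1: 27 af ca 74 e5 9c c9 67
  t2: 74 e5 9c c9 67 27 af ca

RES = [0x74, 0xe5, 0x9c, 0xc9, 0x67, 0x27, 0xaf, 0xca]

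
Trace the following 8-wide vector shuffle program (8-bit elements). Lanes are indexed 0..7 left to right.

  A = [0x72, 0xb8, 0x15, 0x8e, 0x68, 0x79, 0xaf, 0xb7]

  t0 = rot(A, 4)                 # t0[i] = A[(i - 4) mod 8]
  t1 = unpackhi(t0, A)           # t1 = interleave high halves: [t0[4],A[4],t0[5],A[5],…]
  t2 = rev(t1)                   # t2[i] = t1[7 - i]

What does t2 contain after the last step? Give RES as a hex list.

→ t0 |68|79|af|b7|72|b8|15|8e|
→ t1 |72|68|b8|79|15|af|8e|b7|
→ t2 |b7|8e|af|15|79|b8|68|72|

RES = [ 0xb7  0x8e  0xaf  0x15  0x79  0xb8  0x68  0x72 ]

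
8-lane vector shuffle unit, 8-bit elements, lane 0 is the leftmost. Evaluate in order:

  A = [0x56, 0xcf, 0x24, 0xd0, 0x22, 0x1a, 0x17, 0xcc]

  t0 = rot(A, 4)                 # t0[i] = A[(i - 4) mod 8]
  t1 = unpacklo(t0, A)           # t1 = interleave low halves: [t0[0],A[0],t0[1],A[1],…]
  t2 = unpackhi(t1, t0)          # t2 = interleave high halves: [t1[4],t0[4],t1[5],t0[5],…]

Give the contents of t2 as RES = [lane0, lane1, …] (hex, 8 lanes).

t0 = [0x22, 0x1a, 0x17, 0xcc, 0x56, 0xcf, 0x24, 0xd0]
t1 = [0x22, 0x56, 0x1a, 0xcf, 0x17, 0x24, 0xcc, 0xd0]
t2 = [0x17, 0x56, 0x24, 0xcf, 0xcc, 0x24, 0xd0, 0xd0]

RES = [0x17, 0x56, 0x24, 0xcf, 0xcc, 0x24, 0xd0, 0xd0]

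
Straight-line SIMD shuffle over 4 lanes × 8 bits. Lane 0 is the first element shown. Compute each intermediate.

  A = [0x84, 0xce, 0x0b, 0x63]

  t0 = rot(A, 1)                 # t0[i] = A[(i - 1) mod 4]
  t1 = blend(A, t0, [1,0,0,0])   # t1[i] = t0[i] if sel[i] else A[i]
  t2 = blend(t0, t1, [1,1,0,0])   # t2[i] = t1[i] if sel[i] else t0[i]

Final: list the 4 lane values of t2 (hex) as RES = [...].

t0 = [0x63, 0x84, 0xce, 0x0b]
t1 = [0x63, 0xce, 0x0b, 0x63]
t2 = [0x63, 0xce, 0xce, 0x0b]

RES = [0x63, 0xce, 0xce, 0x0b]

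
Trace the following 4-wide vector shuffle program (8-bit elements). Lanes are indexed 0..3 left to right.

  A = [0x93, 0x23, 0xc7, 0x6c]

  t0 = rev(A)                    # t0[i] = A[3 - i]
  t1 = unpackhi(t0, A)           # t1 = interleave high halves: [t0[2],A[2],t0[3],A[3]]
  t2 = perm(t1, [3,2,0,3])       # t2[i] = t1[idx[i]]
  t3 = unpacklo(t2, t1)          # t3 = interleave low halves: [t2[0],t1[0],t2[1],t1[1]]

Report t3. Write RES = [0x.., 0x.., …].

RES = [0x6c, 0x23, 0x93, 0xc7]

t0 = [0x6c, 0xc7, 0x23, 0x93]
t1 = [0x23, 0xc7, 0x93, 0x6c]
t2 = [0x6c, 0x93, 0x23, 0x6c]
t3 = [0x6c, 0x23, 0x93, 0xc7]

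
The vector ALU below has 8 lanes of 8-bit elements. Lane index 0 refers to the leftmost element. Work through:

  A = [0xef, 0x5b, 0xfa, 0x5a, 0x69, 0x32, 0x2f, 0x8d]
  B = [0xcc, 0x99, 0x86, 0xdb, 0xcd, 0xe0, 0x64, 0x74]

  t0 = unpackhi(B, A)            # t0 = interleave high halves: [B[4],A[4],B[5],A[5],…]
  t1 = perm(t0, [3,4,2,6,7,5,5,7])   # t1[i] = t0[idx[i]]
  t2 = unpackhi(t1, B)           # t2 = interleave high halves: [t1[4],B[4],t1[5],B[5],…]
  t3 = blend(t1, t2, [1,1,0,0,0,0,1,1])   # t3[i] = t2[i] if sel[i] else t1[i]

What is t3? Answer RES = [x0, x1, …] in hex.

RES = [ 0x8d  0xcd  0xe0  0x74  0x8d  0x2f  0x8d  0x74 ]

t0 = [0xcd, 0x69, 0xe0, 0x32, 0x64, 0x2f, 0x74, 0x8d]
t1 = [0x32, 0x64, 0xe0, 0x74, 0x8d, 0x2f, 0x2f, 0x8d]
t2 = [0x8d, 0xcd, 0x2f, 0xe0, 0x2f, 0x64, 0x8d, 0x74]
t3 = [0x8d, 0xcd, 0xe0, 0x74, 0x8d, 0x2f, 0x8d, 0x74]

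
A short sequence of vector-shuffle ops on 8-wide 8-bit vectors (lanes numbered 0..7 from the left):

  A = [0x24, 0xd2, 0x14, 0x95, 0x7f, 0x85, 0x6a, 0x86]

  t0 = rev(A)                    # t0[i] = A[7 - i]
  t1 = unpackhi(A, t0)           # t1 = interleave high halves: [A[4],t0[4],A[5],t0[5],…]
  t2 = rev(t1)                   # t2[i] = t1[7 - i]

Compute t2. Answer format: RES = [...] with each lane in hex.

  t0: 86 6a 85 7f 95 14 d2 24
  t1: 7f 95 85 14 6a d2 86 24
  t2: 24 86 d2 6a 14 85 95 7f

RES = [ 0x24  0x86  0xd2  0x6a  0x14  0x85  0x95  0x7f ]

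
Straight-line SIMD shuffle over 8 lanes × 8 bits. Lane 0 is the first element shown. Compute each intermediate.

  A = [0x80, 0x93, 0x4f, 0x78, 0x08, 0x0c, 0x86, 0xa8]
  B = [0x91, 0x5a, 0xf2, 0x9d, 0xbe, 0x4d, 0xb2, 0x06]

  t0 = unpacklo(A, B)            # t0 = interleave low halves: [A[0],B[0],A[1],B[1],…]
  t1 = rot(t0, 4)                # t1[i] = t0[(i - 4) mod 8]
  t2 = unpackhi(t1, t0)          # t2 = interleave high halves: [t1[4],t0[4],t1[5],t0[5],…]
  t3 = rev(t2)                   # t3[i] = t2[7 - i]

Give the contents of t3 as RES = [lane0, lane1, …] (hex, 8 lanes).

RES = [0x9d, 0x5a, 0x78, 0x93, 0xf2, 0x91, 0x4f, 0x80]

  t0: 80 91 93 5a 4f f2 78 9d
  t1: 4f f2 78 9d 80 91 93 5a
  t2: 80 4f 91 f2 93 78 5a 9d
  t3: 9d 5a 78 93 f2 91 4f 80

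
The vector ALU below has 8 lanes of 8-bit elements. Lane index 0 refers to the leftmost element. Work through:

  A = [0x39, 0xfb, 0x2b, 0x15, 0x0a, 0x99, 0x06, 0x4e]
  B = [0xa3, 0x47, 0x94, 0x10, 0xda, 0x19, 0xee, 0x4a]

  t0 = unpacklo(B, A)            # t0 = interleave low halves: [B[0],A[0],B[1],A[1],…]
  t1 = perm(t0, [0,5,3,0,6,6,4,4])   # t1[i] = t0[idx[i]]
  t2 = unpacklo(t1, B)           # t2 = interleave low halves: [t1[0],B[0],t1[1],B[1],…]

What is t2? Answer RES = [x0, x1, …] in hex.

RES = [0xa3, 0xa3, 0x2b, 0x47, 0xfb, 0x94, 0xa3, 0x10]

  t0: a3 39 47 fb 94 2b 10 15
  t1: a3 2b fb a3 10 10 94 94
  t2: a3 a3 2b 47 fb 94 a3 10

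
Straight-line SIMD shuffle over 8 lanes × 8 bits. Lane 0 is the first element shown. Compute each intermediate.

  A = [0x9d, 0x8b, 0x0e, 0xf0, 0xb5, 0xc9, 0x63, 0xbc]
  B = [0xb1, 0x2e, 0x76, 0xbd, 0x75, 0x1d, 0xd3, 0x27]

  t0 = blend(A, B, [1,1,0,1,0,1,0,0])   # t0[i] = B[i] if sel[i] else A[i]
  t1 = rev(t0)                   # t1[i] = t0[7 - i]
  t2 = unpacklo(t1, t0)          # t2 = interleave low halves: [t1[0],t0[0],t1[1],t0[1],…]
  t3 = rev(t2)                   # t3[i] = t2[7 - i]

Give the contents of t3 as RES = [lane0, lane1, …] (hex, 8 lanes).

→ t0 |b1|2e|0e|bd|b5|1d|63|bc|
→ t1 |bc|63|1d|b5|bd|0e|2e|b1|
→ t2 |bc|b1|63|2e|1d|0e|b5|bd|
→ t3 |bd|b5|0e|1d|2e|63|b1|bc|

RES = [ 0xbd  0xb5  0x0e  0x1d  0x2e  0x63  0xb1  0xbc ]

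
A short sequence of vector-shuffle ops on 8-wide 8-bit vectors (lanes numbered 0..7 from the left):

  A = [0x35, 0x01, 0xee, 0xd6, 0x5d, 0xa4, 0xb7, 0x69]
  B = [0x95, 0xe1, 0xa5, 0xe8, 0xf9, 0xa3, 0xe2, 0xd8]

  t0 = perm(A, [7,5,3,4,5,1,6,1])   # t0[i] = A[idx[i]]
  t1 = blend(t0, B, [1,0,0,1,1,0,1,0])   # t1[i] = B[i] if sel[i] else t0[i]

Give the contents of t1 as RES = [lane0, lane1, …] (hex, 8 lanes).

RES = [0x95, 0xa4, 0xd6, 0xe8, 0xf9, 0x01, 0xe2, 0x01]

→ t0 |69|a4|d6|5d|a4|01|b7|01|
→ t1 |95|a4|d6|e8|f9|01|e2|01|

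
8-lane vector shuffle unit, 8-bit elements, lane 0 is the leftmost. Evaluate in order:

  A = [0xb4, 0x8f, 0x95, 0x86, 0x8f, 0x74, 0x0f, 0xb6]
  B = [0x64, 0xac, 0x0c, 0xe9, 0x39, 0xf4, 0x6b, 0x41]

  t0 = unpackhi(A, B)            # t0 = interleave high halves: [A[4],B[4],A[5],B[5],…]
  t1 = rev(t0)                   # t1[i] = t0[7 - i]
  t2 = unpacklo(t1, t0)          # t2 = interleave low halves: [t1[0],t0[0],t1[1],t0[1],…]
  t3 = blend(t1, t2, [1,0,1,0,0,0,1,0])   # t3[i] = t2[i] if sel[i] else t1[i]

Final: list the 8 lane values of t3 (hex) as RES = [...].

→ t0 |8f|39|74|f4|0f|6b|b6|41|
→ t1 |41|b6|6b|0f|f4|74|39|8f|
→ t2 |41|8f|b6|39|6b|74|0f|f4|
→ t3 |41|b6|b6|0f|f4|74|0f|8f|

RES = [ 0x41  0xb6  0xb6  0x0f  0xf4  0x74  0x0f  0x8f ]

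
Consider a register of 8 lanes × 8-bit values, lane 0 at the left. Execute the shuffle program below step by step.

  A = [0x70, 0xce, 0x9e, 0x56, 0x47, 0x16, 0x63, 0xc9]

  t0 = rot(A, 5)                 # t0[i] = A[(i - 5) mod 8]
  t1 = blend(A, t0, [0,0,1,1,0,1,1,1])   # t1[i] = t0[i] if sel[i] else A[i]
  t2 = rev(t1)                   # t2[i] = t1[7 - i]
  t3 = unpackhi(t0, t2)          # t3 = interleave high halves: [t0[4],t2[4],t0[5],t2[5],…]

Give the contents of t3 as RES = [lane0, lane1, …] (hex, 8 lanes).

→ t0 |56|47|16|63|c9|70|ce|9e|
→ t1 |70|ce|16|63|47|70|ce|9e|
→ t2 |9e|ce|70|47|63|16|ce|70|
→ t3 |c9|63|70|16|ce|ce|9e|70|

RES = [ 0xc9  0x63  0x70  0x16  0xce  0xce  0x9e  0x70 ]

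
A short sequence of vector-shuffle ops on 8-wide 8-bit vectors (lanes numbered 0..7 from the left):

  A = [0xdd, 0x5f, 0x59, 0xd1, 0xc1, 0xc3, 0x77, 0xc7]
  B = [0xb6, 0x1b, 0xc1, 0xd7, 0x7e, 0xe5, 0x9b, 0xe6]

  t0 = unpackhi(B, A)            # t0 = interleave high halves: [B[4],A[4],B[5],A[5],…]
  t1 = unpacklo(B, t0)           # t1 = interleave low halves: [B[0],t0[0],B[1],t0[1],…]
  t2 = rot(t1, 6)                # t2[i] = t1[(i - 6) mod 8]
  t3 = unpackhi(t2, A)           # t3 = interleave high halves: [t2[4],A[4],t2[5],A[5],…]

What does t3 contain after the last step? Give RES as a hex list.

RES = [0xd7, 0xc1, 0xc3, 0xc3, 0xb6, 0x77, 0x7e, 0xc7]

t0 = [0x7e, 0xc1, 0xe5, 0xc3, 0x9b, 0x77, 0xe6, 0xc7]
t1 = [0xb6, 0x7e, 0x1b, 0xc1, 0xc1, 0xe5, 0xd7, 0xc3]
t2 = [0x1b, 0xc1, 0xc1, 0xe5, 0xd7, 0xc3, 0xb6, 0x7e]
t3 = [0xd7, 0xc1, 0xc3, 0xc3, 0xb6, 0x77, 0x7e, 0xc7]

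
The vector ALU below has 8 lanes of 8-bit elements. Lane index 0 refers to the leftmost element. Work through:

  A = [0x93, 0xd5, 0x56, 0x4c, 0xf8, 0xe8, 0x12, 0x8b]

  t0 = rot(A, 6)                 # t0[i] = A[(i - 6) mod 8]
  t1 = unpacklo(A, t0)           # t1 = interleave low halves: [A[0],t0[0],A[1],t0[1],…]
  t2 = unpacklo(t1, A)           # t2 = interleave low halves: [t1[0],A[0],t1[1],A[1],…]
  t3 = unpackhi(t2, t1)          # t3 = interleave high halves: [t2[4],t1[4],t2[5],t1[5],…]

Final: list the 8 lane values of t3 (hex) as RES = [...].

t0 = [0x56, 0x4c, 0xf8, 0xe8, 0x12, 0x8b, 0x93, 0xd5]
t1 = [0x93, 0x56, 0xd5, 0x4c, 0x56, 0xf8, 0x4c, 0xe8]
t2 = [0x93, 0x93, 0x56, 0xd5, 0xd5, 0x56, 0x4c, 0x4c]
t3 = [0xd5, 0x56, 0x56, 0xf8, 0x4c, 0x4c, 0x4c, 0xe8]

RES = [ 0xd5  0x56  0x56  0xf8  0x4c  0x4c  0x4c  0xe8 ]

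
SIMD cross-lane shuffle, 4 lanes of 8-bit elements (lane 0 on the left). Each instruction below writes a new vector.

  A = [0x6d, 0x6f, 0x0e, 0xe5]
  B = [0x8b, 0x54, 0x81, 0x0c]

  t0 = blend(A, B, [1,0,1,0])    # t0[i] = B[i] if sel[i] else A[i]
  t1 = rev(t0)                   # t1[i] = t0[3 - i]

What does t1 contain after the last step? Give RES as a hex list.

t0 = [0x8b, 0x6f, 0x81, 0xe5]
t1 = [0xe5, 0x81, 0x6f, 0x8b]

RES = [ 0xe5  0x81  0x6f  0x8b ]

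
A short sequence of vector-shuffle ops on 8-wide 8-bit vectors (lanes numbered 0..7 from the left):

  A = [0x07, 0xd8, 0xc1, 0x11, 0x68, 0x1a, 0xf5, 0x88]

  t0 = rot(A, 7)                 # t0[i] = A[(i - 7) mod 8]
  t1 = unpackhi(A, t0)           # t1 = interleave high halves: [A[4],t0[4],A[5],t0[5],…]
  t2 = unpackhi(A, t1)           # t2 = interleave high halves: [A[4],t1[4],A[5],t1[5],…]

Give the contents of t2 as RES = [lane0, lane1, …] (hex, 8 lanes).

→ t0 |d8|c1|11|68|1a|f5|88|07|
→ t1 |68|1a|1a|f5|f5|88|88|07|
→ t2 |68|f5|1a|88|f5|88|88|07|

RES = [0x68, 0xf5, 0x1a, 0x88, 0xf5, 0x88, 0x88, 0x07]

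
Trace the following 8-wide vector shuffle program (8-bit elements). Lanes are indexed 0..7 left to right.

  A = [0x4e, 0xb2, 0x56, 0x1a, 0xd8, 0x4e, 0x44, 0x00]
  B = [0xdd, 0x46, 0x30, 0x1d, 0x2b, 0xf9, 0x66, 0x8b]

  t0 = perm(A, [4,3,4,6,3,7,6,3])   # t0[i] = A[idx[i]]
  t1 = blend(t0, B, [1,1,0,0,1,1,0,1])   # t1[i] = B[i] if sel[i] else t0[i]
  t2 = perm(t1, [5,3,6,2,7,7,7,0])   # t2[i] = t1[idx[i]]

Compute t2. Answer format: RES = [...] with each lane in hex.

  t0: d8 1a d8 44 1a 00 44 1a
  t1: dd 46 d8 44 2b f9 44 8b
  t2: f9 44 44 d8 8b 8b 8b dd

RES = [ 0xf9  0x44  0x44  0xd8  0x8b  0x8b  0x8b  0xdd ]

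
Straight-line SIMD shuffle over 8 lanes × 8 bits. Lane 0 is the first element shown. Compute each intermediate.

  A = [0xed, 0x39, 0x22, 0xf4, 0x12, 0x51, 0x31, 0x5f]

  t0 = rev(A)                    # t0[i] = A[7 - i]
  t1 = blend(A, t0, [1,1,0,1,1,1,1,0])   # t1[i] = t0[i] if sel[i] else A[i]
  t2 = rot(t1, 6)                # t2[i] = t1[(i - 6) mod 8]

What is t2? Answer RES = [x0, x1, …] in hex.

RES = [0x22, 0x12, 0xf4, 0x22, 0x39, 0x5f, 0x5f, 0x31]

  t0: 5f 31 51 12 f4 22 39 ed
  t1: 5f 31 22 12 f4 22 39 5f
  t2: 22 12 f4 22 39 5f 5f 31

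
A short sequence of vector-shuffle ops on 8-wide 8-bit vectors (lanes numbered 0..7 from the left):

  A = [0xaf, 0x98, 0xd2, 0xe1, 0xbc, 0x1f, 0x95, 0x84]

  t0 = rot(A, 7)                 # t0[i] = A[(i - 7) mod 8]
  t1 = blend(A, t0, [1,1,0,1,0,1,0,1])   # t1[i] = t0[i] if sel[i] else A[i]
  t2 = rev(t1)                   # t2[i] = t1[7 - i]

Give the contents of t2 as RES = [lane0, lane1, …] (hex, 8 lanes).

t0 = [0x98, 0xd2, 0xe1, 0xbc, 0x1f, 0x95, 0x84, 0xaf]
t1 = [0x98, 0xd2, 0xd2, 0xbc, 0xbc, 0x95, 0x95, 0xaf]
t2 = [0xaf, 0x95, 0x95, 0xbc, 0xbc, 0xd2, 0xd2, 0x98]

RES = [ 0xaf  0x95  0x95  0xbc  0xbc  0xd2  0xd2  0x98 ]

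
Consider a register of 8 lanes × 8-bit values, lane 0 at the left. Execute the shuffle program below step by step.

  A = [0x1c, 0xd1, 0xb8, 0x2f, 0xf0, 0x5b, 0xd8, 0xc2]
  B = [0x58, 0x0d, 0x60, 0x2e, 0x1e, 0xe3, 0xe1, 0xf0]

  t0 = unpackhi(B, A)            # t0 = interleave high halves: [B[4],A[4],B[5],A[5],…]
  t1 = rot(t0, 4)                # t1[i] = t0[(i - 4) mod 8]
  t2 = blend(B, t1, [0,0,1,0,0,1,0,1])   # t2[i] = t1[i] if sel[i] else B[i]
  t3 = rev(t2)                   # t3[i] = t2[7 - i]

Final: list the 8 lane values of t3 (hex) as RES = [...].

RES = [ 0x5b  0xe1  0xf0  0x1e  0x2e  0xf0  0x0d  0x58 ]

  t0: 1e f0 e3 5b e1 d8 f0 c2
  t1: e1 d8 f0 c2 1e f0 e3 5b
  t2: 58 0d f0 2e 1e f0 e1 5b
  t3: 5b e1 f0 1e 2e f0 0d 58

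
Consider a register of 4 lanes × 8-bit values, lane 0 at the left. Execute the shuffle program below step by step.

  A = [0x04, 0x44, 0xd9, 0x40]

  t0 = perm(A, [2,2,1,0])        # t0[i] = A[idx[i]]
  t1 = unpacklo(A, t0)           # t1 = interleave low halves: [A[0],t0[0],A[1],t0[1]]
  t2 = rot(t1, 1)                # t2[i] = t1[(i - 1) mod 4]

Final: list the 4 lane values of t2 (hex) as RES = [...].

  t0: d9 d9 44 04
  t1: 04 d9 44 d9
  t2: d9 04 d9 44

RES = [ 0xd9  0x04  0xd9  0x44 ]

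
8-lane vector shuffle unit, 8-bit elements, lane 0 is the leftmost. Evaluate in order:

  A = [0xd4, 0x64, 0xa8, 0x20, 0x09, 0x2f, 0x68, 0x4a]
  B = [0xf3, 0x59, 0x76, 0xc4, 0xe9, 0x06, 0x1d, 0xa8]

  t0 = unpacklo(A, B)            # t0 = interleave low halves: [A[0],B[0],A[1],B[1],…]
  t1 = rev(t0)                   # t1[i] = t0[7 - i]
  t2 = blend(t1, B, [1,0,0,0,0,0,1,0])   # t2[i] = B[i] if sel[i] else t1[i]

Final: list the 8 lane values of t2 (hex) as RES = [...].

→ t0 |d4|f3|64|59|a8|76|20|c4|
→ t1 |c4|20|76|a8|59|64|f3|d4|
→ t2 |f3|20|76|a8|59|64|1d|d4|

RES = [0xf3, 0x20, 0x76, 0xa8, 0x59, 0x64, 0x1d, 0xd4]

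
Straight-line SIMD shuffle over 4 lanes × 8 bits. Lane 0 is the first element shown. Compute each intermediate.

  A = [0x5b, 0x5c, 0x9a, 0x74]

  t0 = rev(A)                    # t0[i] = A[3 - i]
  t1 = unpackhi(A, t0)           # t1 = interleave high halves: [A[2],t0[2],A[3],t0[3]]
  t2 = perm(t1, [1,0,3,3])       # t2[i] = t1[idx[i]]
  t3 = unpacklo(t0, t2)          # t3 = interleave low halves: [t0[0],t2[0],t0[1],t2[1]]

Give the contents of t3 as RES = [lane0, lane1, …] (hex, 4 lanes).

→ t0 |74|9a|5c|5b|
→ t1 |9a|5c|74|5b|
→ t2 |5c|9a|5b|5b|
→ t3 |74|5c|9a|9a|

RES = [0x74, 0x5c, 0x9a, 0x9a]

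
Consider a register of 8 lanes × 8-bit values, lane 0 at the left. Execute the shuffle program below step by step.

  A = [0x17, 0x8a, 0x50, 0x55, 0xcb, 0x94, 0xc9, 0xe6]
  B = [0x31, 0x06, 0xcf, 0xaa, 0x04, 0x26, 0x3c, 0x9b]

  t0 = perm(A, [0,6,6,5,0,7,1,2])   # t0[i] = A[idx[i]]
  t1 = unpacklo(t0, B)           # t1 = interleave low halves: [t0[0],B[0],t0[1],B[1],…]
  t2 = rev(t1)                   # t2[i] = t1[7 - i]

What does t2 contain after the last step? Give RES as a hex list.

→ t0 |17|c9|c9|94|17|e6|8a|50|
→ t1 |17|31|c9|06|c9|cf|94|aa|
→ t2 |aa|94|cf|c9|06|c9|31|17|

RES = [0xaa, 0x94, 0xcf, 0xc9, 0x06, 0xc9, 0x31, 0x17]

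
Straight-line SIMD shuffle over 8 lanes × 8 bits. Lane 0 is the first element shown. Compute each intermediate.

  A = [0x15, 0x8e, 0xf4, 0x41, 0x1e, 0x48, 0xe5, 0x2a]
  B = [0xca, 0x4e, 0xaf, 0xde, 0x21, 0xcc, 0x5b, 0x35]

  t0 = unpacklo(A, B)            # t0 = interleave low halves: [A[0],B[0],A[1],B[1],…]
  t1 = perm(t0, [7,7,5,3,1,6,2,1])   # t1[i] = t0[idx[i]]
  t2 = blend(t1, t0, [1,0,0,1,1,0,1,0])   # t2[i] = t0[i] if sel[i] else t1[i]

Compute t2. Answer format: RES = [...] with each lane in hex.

RES = [ 0x15  0xde  0xaf  0x4e  0xf4  0x41  0x41  0xca ]

  t0: 15 ca 8e 4e f4 af 41 de
  t1: de de af 4e ca 41 8e ca
  t2: 15 de af 4e f4 41 41 ca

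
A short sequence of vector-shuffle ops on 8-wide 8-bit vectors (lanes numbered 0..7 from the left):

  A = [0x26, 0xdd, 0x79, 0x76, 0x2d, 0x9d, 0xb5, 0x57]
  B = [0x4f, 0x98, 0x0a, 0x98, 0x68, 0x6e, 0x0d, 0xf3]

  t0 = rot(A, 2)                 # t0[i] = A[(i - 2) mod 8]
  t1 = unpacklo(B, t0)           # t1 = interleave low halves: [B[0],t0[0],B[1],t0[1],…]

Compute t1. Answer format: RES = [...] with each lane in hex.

  t0: b5 57 26 dd 79 76 2d 9d
  t1: 4f b5 98 57 0a 26 98 dd

RES = [0x4f, 0xb5, 0x98, 0x57, 0x0a, 0x26, 0x98, 0xdd]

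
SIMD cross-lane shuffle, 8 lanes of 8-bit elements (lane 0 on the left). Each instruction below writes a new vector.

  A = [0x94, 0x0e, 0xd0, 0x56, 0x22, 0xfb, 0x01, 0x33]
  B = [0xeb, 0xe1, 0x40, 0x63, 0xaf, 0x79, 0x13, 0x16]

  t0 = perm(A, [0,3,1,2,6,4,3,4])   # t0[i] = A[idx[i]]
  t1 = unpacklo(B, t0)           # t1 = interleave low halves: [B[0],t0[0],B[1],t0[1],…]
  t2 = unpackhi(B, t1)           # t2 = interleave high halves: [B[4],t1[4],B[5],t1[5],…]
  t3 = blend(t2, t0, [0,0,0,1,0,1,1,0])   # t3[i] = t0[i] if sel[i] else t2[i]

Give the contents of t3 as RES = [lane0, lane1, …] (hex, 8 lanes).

  t0: 94 56 0e d0 01 22 56 22
  t1: eb 94 e1 56 40 0e 63 d0
  t2: af 40 79 0e 13 63 16 d0
  t3: af 40 79 d0 13 22 56 d0

RES = [ 0xaf  0x40  0x79  0xd0  0x13  0x22  0x56  0xd0 ]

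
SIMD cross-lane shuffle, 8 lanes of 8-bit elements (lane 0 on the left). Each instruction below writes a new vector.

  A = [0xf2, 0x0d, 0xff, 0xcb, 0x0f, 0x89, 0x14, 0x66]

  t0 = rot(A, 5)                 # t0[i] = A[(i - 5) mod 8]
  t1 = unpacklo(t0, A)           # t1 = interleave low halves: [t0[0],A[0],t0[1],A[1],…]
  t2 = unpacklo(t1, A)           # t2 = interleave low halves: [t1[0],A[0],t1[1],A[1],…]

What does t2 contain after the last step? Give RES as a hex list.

RES = [0xcb, 0xf2, 0xf2, 0x0d, 0x0f, 0xff, 0x0d, 0xcb]

→ t0 |cb|0f|89|14|66|f2|0d|ff|
→ t1 |cb|f2|0f|0d|89|ff|14|cb|
→ t2 |cb|f2|f2|0d|0f|ff|0d|cb|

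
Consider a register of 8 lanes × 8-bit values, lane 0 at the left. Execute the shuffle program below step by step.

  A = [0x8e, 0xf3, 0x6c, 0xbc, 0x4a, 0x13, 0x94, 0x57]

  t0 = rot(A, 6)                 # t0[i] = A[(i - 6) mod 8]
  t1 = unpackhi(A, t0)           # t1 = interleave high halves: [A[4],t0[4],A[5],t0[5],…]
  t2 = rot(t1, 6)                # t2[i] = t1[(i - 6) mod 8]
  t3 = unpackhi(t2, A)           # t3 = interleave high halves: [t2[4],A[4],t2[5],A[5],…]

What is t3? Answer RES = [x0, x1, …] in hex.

  t0: 6c bc 4a 13 94 57 8e f3
  t1: 4a 94 13 57 94 8e 57 f3
  t2: 13 57 94 8e 57 f3 4a 94
  t3: 57 4a f3 13 4a 94 94 57

RES = [0x57, 0x4a, 0xf3, 0x13, 0x4a, 0x94, 0x94, 0x57]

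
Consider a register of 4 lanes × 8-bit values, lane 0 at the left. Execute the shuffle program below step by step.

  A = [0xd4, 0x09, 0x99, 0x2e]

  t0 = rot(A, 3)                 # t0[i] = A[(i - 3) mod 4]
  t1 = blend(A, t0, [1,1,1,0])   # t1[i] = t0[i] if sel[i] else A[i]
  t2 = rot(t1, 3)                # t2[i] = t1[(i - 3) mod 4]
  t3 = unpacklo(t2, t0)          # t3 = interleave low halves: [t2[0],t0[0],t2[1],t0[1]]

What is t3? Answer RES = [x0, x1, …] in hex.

t0 = [0x09, 0x99, 0x2e, 0xd4]
t1 = [0x09, 0x99, 0x2e, 0x2e]
t2 = [0x99, 0x2e, 0x2e, 0x09]
t3 = [0x99, 0x09, 0x2e, 0x99]

RES = [ 0x99  0x09  0x2e  0x99 ]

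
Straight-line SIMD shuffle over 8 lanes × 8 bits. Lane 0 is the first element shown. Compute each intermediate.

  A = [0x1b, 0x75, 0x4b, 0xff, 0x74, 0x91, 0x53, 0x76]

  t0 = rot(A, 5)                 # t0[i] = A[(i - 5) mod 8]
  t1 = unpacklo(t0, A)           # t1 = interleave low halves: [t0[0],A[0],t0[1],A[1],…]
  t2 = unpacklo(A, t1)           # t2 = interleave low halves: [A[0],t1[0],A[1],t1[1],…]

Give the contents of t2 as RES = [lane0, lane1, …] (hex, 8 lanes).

→ t0 |ff|74|91|53|76|1b|75|4b|
→ t1 |ff|1b|74|75|91|4b|53|ff|
→ t2 |1b|ff|75|1b|4b|74|ff|75|

RES = [ 0x1b  0xff  0x75  0x1b  0x4b  0x74  0xff  0x75 ]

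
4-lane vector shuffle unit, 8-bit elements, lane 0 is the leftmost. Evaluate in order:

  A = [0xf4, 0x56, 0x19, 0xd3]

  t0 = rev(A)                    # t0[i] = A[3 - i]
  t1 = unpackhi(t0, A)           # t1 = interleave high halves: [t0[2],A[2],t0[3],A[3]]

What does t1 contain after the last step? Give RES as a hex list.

RES = [0x56, 0x19, 0xf4, 0xd3]

→ t0 |d3|19|56|f4|
→ t1 |56|19|f4|d3|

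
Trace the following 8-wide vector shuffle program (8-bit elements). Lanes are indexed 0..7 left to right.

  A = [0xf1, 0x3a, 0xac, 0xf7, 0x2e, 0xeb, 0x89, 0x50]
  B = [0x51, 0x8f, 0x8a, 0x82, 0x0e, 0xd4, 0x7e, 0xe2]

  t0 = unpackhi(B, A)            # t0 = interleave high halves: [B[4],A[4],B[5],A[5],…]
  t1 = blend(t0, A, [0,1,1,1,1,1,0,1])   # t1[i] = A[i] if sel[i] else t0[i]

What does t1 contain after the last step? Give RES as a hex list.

RES = [0x0e, 0x3a, 0xac, 0xf7, 0x2e, 0xeb, 0xe2, 0x50]

  t0: 0e 2e d4 eb 7e 89 e2 50
  t1: 0e 3a ac f7 2e eb e2 50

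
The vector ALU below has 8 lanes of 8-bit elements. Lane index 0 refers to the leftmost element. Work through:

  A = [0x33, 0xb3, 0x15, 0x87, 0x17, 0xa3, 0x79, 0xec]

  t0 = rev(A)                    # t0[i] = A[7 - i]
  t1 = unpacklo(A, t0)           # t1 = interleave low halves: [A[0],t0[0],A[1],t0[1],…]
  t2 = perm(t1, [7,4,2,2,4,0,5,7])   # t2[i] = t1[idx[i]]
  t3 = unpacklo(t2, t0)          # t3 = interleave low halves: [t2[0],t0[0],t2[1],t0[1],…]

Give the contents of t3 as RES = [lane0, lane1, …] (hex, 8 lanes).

RES = [0x17, 0xec, 0x15, 0x79, 0xb3, 0xa3, 0xb3, 0x17]

t0 = [0xec, 0x79, 0xa3, 0x17, 0x87, 0x15, 0xb3, 0x33]
t1 = [0x33, 0xec, 0xb3, 0x79, 0x15, 0xa3, 0x87, 0x17]
t2 = [0x17, 0x15, 0xb3, 0xb3, 0x15, 0x33, 0xa3, 0x17]
t3 = [0x17, 0xec, 0x15, 0x79, 0xb3, 0xa3, 0xb3, 0x17]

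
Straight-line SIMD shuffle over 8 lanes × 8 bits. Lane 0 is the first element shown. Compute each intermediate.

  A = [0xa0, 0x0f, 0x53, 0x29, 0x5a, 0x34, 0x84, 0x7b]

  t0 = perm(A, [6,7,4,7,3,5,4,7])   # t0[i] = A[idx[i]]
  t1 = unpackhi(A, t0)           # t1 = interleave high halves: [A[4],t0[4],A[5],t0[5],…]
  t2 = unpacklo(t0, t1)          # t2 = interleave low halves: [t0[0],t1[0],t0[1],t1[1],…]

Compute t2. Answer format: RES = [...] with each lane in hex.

RES = [ 0x84  0x5a  0x7b  0x29  0x5a  0x34  0x7b  0x34 ]

→ t0 |84|7b|5a|7b|29|34|5a|7b|
→ t1 |5a|29|34|34|84|5a|7b|7b|
→ t2 |84|5a|7b|29|5a|34|7b|34|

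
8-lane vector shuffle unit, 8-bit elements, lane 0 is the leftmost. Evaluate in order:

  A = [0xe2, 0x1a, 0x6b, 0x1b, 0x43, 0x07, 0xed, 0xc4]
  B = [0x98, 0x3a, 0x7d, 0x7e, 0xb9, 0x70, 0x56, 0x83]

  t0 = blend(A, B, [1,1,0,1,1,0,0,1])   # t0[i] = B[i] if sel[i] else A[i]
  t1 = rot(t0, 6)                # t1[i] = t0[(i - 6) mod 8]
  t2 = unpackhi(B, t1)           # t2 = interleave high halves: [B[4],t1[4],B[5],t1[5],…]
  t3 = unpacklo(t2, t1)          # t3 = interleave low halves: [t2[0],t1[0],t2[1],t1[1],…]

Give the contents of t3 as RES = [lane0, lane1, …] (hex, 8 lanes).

RES = [ 0xb9  0x6b  0xed  0x7e  0x70  0xb9  0x83  0x07 ]

→ t0 |98|3a|6b|7e|b9|07|ed|83|
→ t1 |6b|7e|b9|07|ed|83|98|3a|
→ t2 |b9|ed|70|83|56|98|83|3a|
→ t3 |b9|6b|ed|7e|70|b9|83|07|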